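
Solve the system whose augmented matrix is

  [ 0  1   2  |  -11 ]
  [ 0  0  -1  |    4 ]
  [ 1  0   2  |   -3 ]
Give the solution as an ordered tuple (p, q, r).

r1 ↔ r3
r2 ↔ r3
r3 ← -1·r3
r2 ← r2 − 2·r3
r1 ← r1 − 2·r3
Reading off the last column: p = 5, q = -3, r = -4.

(5, -3, -4)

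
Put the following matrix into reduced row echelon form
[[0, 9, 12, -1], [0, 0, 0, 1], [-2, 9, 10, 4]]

Swap r1 and r3.
  [ -2  9  10   4 ]
  [  0  0   0   1 ]
  [  0  9  12  -1 ]
Multiply r1 by -1/2.
  [ 1  -9/2  -5  -2 ]
  [ 0     0   0   1 ]
  [ 0     9  12  -1 ]
Swap r2 and r3.
  [ 1  -9/2  -5  -2 ]
  [ 0     9  12  -1 ]
  [ 0     0   0   1 ]
Multiply r2 by 1/9.
  [ 1  -9/2   -5    -2 ]
  [ 0     1  4/3  -1/9 ]
  [ 0     0    0     1 ]
Add 1/9 times r3 to r2.
  [ 1  -9/2   -5  -2 ]
  [ 0     1  4/3   0 ]
  [ 0     0    0   1 ]
Add 2 times r3 to r1.
  [ 1  -9/2   -5  0 ]
  [ 0     1  4/3  0 ]
  [ 0     0    0  1 ]
Add 9/2 times r2 to r1.
  [ 1  0    1  0 ]
  [ 0  1  4/3  0 ]
  [ 0  0    0  1 ]

[[1, 0, 1, 0], [0, 1, 4/3, 0], [0, 0, 0, 1]]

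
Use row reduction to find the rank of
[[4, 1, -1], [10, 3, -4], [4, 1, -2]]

r1 -> 1/4·r1
  [  1  1/4  -1/4 ]
  [ 10    3    -4 ]
  [  4    1    -2 ]
r2 -> r2 − 10·r1
  [ 1  1/4  -1/4 ]
  [ 0  1/2  -3/2 ]
  [ 4    1    -2 ]
r3 -> r3 − 4·r1
  [ 1  1/4  -1/4 ]
  [ 0  1/2  -3/2 ]
  [ 0    0    -1 ]
r2 -> 2·r2
  [ 1  1/4  -1/4 ]
  [ 0    1    -3 ]
  [ 0    0    -1 ]
r3 -> -1·r3
  [ 1  1/4  -1/4 ]
  [ 0    1    -3 ]
  [ 0    0     1 ]
r2 -> r2 + 3·r3
  [ 1  1/4  -1/4 ]
  [ 0    1     0 ]
  [ 0    0     1 ]
r1 -> r1 + 1/4·r3
  [ 1  1/4  0 ]
  [ 0    1  0 ]
  [ 0    0  1 ]
r1 -> r1 − 1/4·r2
  [ 1  0  0 ]
  [ 0  1  0 ]
  [ 0  0  1 ]
The reduced form has 3 nonzero rows.

rank = 3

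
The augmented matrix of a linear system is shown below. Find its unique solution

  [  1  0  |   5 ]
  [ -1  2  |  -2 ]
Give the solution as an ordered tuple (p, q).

R2 ← R2 + R1
  [ 1  0  |  5 ]
  [ 0  2  |  3 ]
R2 ← 1/2·R2
  [ 1  0  |    5 ]
  [ 0  1  |  3/2 ]
Reading off the last column: p = 5, q = 3/2.

(5, 3/2)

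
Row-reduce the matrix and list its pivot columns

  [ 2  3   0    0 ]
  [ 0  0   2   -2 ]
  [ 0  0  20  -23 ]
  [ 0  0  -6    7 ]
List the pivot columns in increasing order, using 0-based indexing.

R1 := 1/2·R1
  [ 1  3/2   0    0 ]
  [ 0    0   2   -2 ]
  [ 0    0  20  -23 ]
  [ 0    0  -6    7 ]
R2 := 1/2·R2
  [ 1  3/2   0    0 ]
  [ 0    0   1   -1 ]
  [ 0    0  20  -23 ]
  [ 0    0  -6    7 ]
R3 := R3 − 20·R2
  [ 1  3/2   0   0 ]
  [ 0    0   1  -1 ]
  [ 0    0   0  -3 ]
  [ 0    0  -6   7 ]
R4 := R4 + 6·R2
  [ 1  3/2  0   0 ]
  [ 0    0  1  -1 ]
  [ 0    0  0  -3 ]
  [ 0    0  0   1 ]
R3 := -1/3·R3
  [ 1  3/2  0   0 ]
  [ 0    0  1  -1 ]
  [ 0    0  0   1 ]
  [ 0    0  0   1 ]
R4 := R4 − R3
  [ 1  3/2  0   0 ]
  [ 0    0  1  -1 ]
  [ 0    0  0   1 ]
  [ 0    0  0   0 ]
R2 := R2 + R3
  [ 1  3/2  0  0 ]
  [ 0    0  1  0 ]
  [ 0    0  0  1 ]
  [ 0    0  0  0 ]
Pivot columns are the columns containing a leading 1.

0, 2, 3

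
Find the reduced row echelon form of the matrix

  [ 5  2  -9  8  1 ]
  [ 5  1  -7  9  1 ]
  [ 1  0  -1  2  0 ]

[[1, 0, -1, 2, 0], [0, 1, -2, -1, 0], [0, 0, 0, 0, 1]]

Multiply R1 by 1/5.
  [ 1  2/5  -9/5  8/5  1/5 ]
  [ 5    1    -7    9    1 ]
  [ 1    0    -1    2    0 ]
Subtract 5 times R1 from R2.
  [ 1  2/5  -9/5  8/5  1/5 ]
  [ 0   -1     2    1    0 ]
  [ 1    0    -1    2    0 ]
Subtract R1 from R3.
  [ 1   2/5  -9/5  8/5   1/5 ]
  [ 0    -1     2    1     0 ]
  [ 0  -2/5   4/5  2/5  -1/5 ]
Multiply R2 by -1.
  [ 1   2/5  -9/5  8/5   1/5 ]
  [ 0     1    -2   -1     0 ]
  [ 0  -2/5   4/5  2/5  -1/5 ]
Add 2/5 times R2 to R3.
  [ 1  2/5  -9/5  8/5   1/5 ]
  [ 0    1    -2   -1     0 ]
  [ 0    0     0    0  -1/5 ]
Multiply R3 by -5.
  [ 1  2/5  -9/5  8/5  1/5 ]
  [ 0    1    -2   -1    0 ]
  [ 0    0     0    0    1 ]
Subtract 1/5 times R3 from R1.
  [ 1  2/5  -9/5  8/5  0 ]
  [ 0    1    -2   -1  0 ]
  [ 0    0     0    0  1 ]
Subtract 2/5 times R2 from R1.
  [ 1  0  -1   2  0 ]
  [ 0  1  -2  -1  0 ]
  [ 0  0   0   0  1 ]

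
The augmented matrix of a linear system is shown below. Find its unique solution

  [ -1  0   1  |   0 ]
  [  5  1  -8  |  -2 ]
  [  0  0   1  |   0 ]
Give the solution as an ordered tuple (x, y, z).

(0, -2, 0)

Multiply R1 by -1.
  [ 1  0  -1  |   0 ]
  [ 5  1  -8  |  -2 ]
  [ 0  0   1  |   0 ]
Subtract 5 times R1 from R2.
  [ 1  0  -1  |   0 ]
  [ 0  1  -3  |  -2 ]
  [ 0  0   1  |   0 ]
Add 3 times R3 to R2.
  [ 1  0  -1  |   0 ]
  [ 0  1   0  |  -2 ]
  [ 0  0   1  |   0 ]
Add R3 to R1.
  [ 1  0  0  |   0 ]
  [ 0  1  0  |  -2 ]
  [ 0  0  1  |   0 ]
Reading off the last column: x = 0, y = -2, z = 0.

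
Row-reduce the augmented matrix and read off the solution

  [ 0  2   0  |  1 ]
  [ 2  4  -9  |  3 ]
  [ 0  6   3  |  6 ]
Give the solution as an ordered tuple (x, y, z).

R1 <=> R2
  [ 2  4  -9  |  3 ]
  [ 0  2   0  |  1 ]
  [ 0  6   3  |  6 ]
R1 := 1/2·R1
  [ 1  2  -9/2  |  3/2 ]
  [ 0  2     0  |    1 ]
  [ 0  6     3  |    6 ]
R2 := 1/2·R2
  [ 1  2  -9/2  |  3/2 ]
  [ 0  1     0  |  1/2 ]
  [ 0  6     3  |    6 ]
R3 := R3 − 6·R2
  [ 1  2  -9/2  |  3/2 ]
  [ 0  1     0  |  1/2 ]
  [ 0  0     3  |    3 ]
R3 := 1/3·R3
  [ 1  2  -9/2  |  3/2 ]
  [ 0  1     0  |  1/2 ]
  [ 0  0     1  |    1 ]
R1 := R1 + 9/2·R3
  [ 1  2  0  |    6 ]
  [ 0  1  0  |  1/2 ]
  [ 0  0  1  |    1 ]
R1 := R1 − 2·R2
  [ 1  0  0  |    5 ]
  [ 0  1  0  |  1/2 ]
  [ 0  0  1  |    1 ]
Reading off the last column: x = 5, y = 1/2, z = 1.

(5, 1/2, 1)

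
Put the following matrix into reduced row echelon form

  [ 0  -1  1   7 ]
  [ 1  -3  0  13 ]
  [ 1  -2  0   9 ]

ρ1 <=> ρ2
  [ 1  -3  0  13 ]
  [ 0  -1  1   7 ]
  [ 1  -2  0   9 ]
ρ3 -> ρ3 − ρ1
  [ 1  -3  0  13 ]
  [ 0  -1  1   7 ]
  [ 0   1  0  -4 ]
ρ2 -> -1·ρ2
  [ 1  -3   0  13 ]
  [ 0   1  -1  -7 ]
  [ 0   1   0  -4 ]
ρ3 -> ρ3 − ρ2
  [ 1  -3   0  13 ]
  [ 0   1  -1  -7 ]
  [ 0   0   1   3 ]
ρ2 -> ρ2 + ρ3
  [ 1  -3  0  13 ]
  [ 0   1  0  -4 ]
  [ 0   0  1   3 ]
ρ1 -> ρ1 + 3·ρ2
  [ 1  0  0   1 ]
  [ 0  1  0  -4 ]
  [ 0  0  1   3 ]

[[1, 0, 0, 1], [0, 1, 0, -4], [0, 0, 1, 3]]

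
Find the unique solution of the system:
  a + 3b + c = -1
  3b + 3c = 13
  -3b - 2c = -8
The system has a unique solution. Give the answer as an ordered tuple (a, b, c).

Form the augmented matrix and row-reduce:
  [ 1   3   1  |  -1 ]
  [ 0   3   3  |  13 ]
  [ 0  -3  -2  |  -8 ]
ρ2 -> 1/3·ρ2
  [ 1   3   1  |    -1 ]
  [ 0   1   1  |  13/3 ]
  [ 0  -3  -2  |    -8 ]
ρ3 -> ρ3 + 3·ρ2
  [ 1  3  1  |    -1 ]
  [ 0  1  1  |  13/3 ]
  [ 0  0  1  |     5 ]
ρ2 -> ρ2 − ρ3
  [ 1  3  1  |    -1 ]
  [ 0  1  0  |  -2/3 ]
  [ 0  0  1  |     5 ]
ρ1 -> ρ1 − ρ3
  [ 1  3  0  |    -6 ]
  [ 0  1  0  |  -2/3 ]
  [ 0  0  1  |     5 ]
ρ1 -> ρ1 − 3·ρ2
  [ 1  0  0  |    -4 ]
  [ 0  1  0  |  -2/3 ]
  [ 0  0  1  |     5 ]
Reading off the last column: a = -4, b = -2/3, c = 5.

(-4, -2/3, 5)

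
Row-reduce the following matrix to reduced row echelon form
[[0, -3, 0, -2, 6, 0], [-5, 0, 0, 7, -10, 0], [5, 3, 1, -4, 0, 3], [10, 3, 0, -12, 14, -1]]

[[1, 0, 0, -7/5, 2, 0], [0, 1, 0, 2/3, -2, 0], [0, 0, 1, 1, -4, 0], [0, 0, 0, 0, 0, 1]]

ρ1 <-> ρ2
  [ -5   0  0    7  -10   0 ]
  [  0  -3  0   -2    6   0 ]
  [  5   3  1   -4    0   3 ]
  [ 10   3  0  -12   14  -1 ]
ρ1 → -1/5·ρ1
  [  1   0  0  -7/5   2   0 ]
  [  0  -3  0    -2   6   0 ]
  [  5   3  1    -4   0   3 ]
  [ 10   3  0   -12  14  -1 ]
ρ3 → ρ3 − 5·ρ1
  [  1   0  0  -7/5    2   0 ]
  [  0  -3  0    -2    6   0 ]
  [  0   3  1     3  -10   3 ]
  [ 10   3  0   -12   14  -1 ]
ρ4 → ρ4 − 10·ρ1
  [ 1   0  0  -7/5    2   0 ]
  [ 0  -3  0    -2    6   0 ]
  [ 0   3  1     3  -10   3 ]
  [ 0   3  0     2   -6  -1 ]
ρ2 → -1/3·ρ2
  [ 1  0  0  -7/5    2   0 ]
  [ 0  1  0   2/3   -2   0 ]
  [ 0  3  1     3  -10   3 ]
  [ 0  3  0     2   -6  -1 ]
ρ3 → ρ3 − 3·ρ2
  [ 1  0  0  -7/5   2   0 ]
  [ 0  1  0   2/3  -2   0 ]
  [ 0  0  1     1  -4   3 ]
  [ 0  3  0     2  -6  -1 ]
ρ4 → ρ4 − 3·ρ2
  [ 1  0  0  -7/5   2   0 ]
  [ 0  1  0   2/3  -2   0 ]
  [ 0  0  1     1  -4   3 ]
  [ 0  0  0     0   0  -1 ]
ρ4 → -1·ρ4
  [ 1  0  0  -7/5   2  0 ]
  [ 0  1  0   2/3  -2  0 ]
  [ 0  0  1     1  -4  3 ]
  [ 0  0  0     0   0  1 ]
ρ3 → ρ3 − 3·ρ4
  [ 1  0  0  -7/5   2  0 ]
  [ 0  1  0   2/3  -2  0 ]
  [ 0  0  1     1  -4  0 ]
  [ 0  0  0     0   0  1 ]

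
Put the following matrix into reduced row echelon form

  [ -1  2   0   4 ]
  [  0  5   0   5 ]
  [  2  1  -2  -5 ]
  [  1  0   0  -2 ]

Multiply R1 by -1.
  [ 1  -2   0  -4 ]
  [ 0   5   0   5 ]
  [ 2   1  -2  -5 ]
  [ 1   0   0  -2 ]
Subtract 2 times R1 from R3.
  [ 1  -2   0  -4 ]
  [ 0   5   0   5 ]
  [ 0   5  -2   3 ]
  [ 1   0   0  -2 ]
Subtract R1 from R4.
  [ 1  -2   0  -4 ]
  [ 0   5   0   5 ]
  [ 0   5  -2   3 ]
  [ 0   2   0   2 ]
Multiply R2 by 1/5.
  [ 1  -2   0  -4 ]
  [ 0   1   0   1 ]
  [ 0   5  -2   3 ]
  [ 0   2   0   2 ]
Subtract 5 times R2 from R3.
  [ 1  -2   0  -4 ]
  [ 0   1   0   1 ]
  [ 0   0  -2  -2 ]
  [ 0   2   0   2 ]
Subtract 2 times R2 from R4.
  [ 1  -2   0  -4 ]
  [ 0   1   0   1 ]
  [ 0   0  -2  -2 ]
  [ 0   0   0   0 ]
Multiply R3 by -1/2.
  [ 1  -2  0  -4 ]
  [ 0   1  0   1 ]
  [ 0   0  1   1 ]
  [ 0   0  0   0 ]
Add 2 times R2 to R1.
  [ 1  0  0  -2 ]
  [ 0  1  0   1 ]
  [ 0  0  1   1 ]
  [ 0  0  0   0 ]

[[1, 0, 0, -2], [0, 1, 0, 1], [0, 0, 1, 1], [0, 0, 0, 0]]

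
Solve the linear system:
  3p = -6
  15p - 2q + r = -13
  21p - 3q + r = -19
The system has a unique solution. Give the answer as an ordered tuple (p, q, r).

(-2, -6, 5)

Form the augmented matrix and row-reduce:
  [  3   0  0  |   -6 ]
  [ 15  -2  1  |  -13 ]
  [ 21  -3  1  |  -19 ]
R1 -> 1/3·R1
R2 -> R2 − 15·R1
R3 -> R3 − 21·R1
R2 -> -1/2·R2
R3 -> R3 + 3·R2
R3 -> -2·R3
R2 -> R2 + 1/2·R3
Reading off the last column: p = -2, q = -6, r = 5.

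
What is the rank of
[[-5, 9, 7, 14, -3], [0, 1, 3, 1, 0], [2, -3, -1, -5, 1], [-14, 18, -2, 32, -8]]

R1 := -1/5·R1
  [   1  -9/5  -7/5  -14/5  3/5 ]
  [   0     1     3      1    0 ]
  [   2    -3    -1     -5    1 ]
  [ -14    18    -2     32   -8 ]
R3 := R3 − 2·R1
  [   1  -9/5  -7/5  -14/5   3/5 ]
  [   0     1     3      1     0 ]
  [   0   3/5   9/5    3/5  -1/5 ]
  [ -14    18    -2     32    -8 ]
R4 := R4 + 14·R1
  [ 1   -9/5    -7/5  -14/5   3/5 ]
  [ 0      1       3      1     0 ]
  [ 0    3/5     9/5    3/5  -1/5 ]
  [ 0  -36/5  -108/5  -36/5   2/5 ]
R3 := R3 − 3/5·R2
  [ 1   -9/5    -7/5  -14/5   3/5 ]
  [ 0      1       3      1     0 ]
  [ 0      0       0      0  -1/5 ]
  [ 0  -36/5  -108/5  -36/5   2/5 ]
R4 := R4 + 36/5·R2
  [ 1  -9/5  -7/5  -14/5   3/5 ]
  [ 0     1     3      1     0 ]
  [ 0     0     0      0  -1/5 ]
  [ 0     0     0      0   2/5 ]
R3 := -5·R3
  [ 1  -9/5  -7/5  -14/5  3/5 ]
  [ 0     1     3      1    0 ]
  [ 0     0     0      0    1 ]
  [ 0     0     0      0  2/5 ]
R4 := R4 − 2/5·R3
  [ 1  -9/5  -7/5  -14/5  3/5 ]
  [ 0     1     3      1    0 ]
  [ 0     0     0      0    1 ]
  [ 0     0     0      0    0 ]
R1 := R1 − 3/5·R3
  [ 1  -9/5  -7/5  -14/5  0 ]
  [ 0     1     3      1  0 ]
  [ 0     0     0      0  1 ]
  [ 0     0     0      0  0 ]
R1 := R1 + 9/5·R2
  [ 1  0  4  -1  0 ]
  [ 0  1  3   1  0 ]
  [ 0  0  0   0  1 ]
  [ 0  0  0   0  0 ]
The reduced form has 3 nonzero rows.

rank = 3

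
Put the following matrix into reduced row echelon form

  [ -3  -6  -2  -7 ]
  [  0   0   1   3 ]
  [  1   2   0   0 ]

Multiply r1 by -1/3.
  [ 1  2  2/3  7/3 ]
  [ 0  0    1    3 ]
  [ 1  2    0    0 ]
Subtract r1 from r3.
  [ 1  2   2/3   7/3 ]
  [ 0  0     1     3 ]
  [ 0  0  -2/3  -7/3 ]
Add 2/3 times r2 to r3.
  [ 1  2  2/3   7/3 ]
  [ 0  0    1     3 ]
  [ 0  0    0  -1/3 ]
Multiply r3 by -3.
  [ 1  2  2/3  7/3 ]
  [ 0  0    1    3 ]
  [ 0  0    0    1 ]
Subtract 3 times r3 from r2.
  [ 1  2  2/3  7/3 ]
  [ 0  0    1    0 ]
  [ 0  0    0    1 ]
Subtract 7/3 times r3 from r1.
  [ 1  2  2/3  0 ]
  [ 0  0    1  0 ]
  [ 0  0    0  1 ]
Subtract 2/3 times r2 from r1.
  [ 1  2  0  0 ]
  [ 0  0  1  0 ]
  [ 0  0  0  1 ]

[[1, 2, 0, 0], [0, 0, 1, 0], [0, 0, 0, 1]]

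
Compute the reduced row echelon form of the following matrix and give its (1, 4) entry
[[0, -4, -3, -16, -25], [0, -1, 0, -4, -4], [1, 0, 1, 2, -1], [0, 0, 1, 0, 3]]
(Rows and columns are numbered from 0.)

4

R1 ↔ R3
  [ 1   0   1    2   -1 ]
  [ 0  -1   0   -4   -4 ]
  [ 0  -4  -3  -16  -25 ]
  [ 0   0   1    0    3 ]
R2 ← -1·R2
  [ 1   0   1    2   -1 ]
  [ 0   1   0    4    4 ]
  [ 0  -4  -3  -16  -25 ]
  [ 0   0   1    0    3 ]
R3 ← R3 + 4·R2
  [ 1  0   1  2  -1 ]
  [ 0  1   0  4   4 ]
  [ 0  0  -3  0  -9 ]
  [ 0  0   1  0   3 ]
R3 ← -1/3·R3
  [ 1  0  1  2  -1 ]
  [ 0  1  0  4   4 ]
  [ 0  0  1  0   3 ]
  [ 0  0  1  0   3 ]
R4 ← R4 − R3
  [ 1  0  1  2  -1 ]
  [ 0  1  0  4   4 ]
  [ 0  0  1  0   3 ]
  [ 0  0  0  0   0 ]
R1 ← R1 − R3
  [ 1  0  0  2  -4 ]
  [ 0  1  0  4   4 ]
  [ 0  0  1  0   3 ]
  [ 0  0  0  0   0 ]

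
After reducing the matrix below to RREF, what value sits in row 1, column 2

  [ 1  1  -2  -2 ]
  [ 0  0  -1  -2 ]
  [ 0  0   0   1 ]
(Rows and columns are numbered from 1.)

1

Multiply R2 by -1.
  [ 1  1  -2  -2 ]
  [ 0  0   1   2 ]
  [ 0  0   0   1 ]
Subtract 2 times R3 from R2.
  [ 1  1  -2  -2 ]
  [ 0  0   1   0 ]
  [ 0  0   0   1 ]
Add 2 times R3 to R1.
  [ 1  1  -2  0 ]
  [ 0  0   1  0 ]
  [ 0  0   0  1 ]
Add 2 times R2 to R1.
  [ 1  1  0  0 ]
  [ 0  0  1  0 ]
  [ 0  0  0  1 ]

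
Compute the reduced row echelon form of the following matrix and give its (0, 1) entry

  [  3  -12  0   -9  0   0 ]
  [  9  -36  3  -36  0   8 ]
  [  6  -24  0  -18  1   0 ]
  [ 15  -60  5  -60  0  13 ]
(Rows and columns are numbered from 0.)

R1 -> 1/3·R1
  [  1   -4  0   -3  0   0 ]
  [  9  -36  3  -36  0   8 ]
  [  6  -24  0  -18  1   0 ]
  [ 15  -60  5  -60  0  13 ]
R2 -> R2 − 9·R1
  [  1   -4  0   -3  0   0 ]
  [  0    0  3   -9  0   8 ]
  [  6  -24  0  -18  1   0 ]
  [ 15  -60  5  -60  0  13 ]
R3 -> R3 − 6·R1
  [  1   -4  0   -3  0   0 ]
  [  0    0  3   -9  0   8 ]
  [  0    0  0    0  1   0 ]
  [ 15  -60  5  -60  0  13 ]
R4 -> R4 − 15·R1
  [ 1  -4  0   -3  0   0 ]
  [ 0   0  3   -9  0   8 ]
  [ 0   0  0    0  1   0 ]
  [ 0   0  5  -15  0  13 ]
R2 -> 1/3·R2
  [ 1  -4  0   -3  0    0 ]
  [ 0   0  1   -3  0  8/3 ]
  [ 0   0  0    0  1    0 ]
  [ 0   0  5  -15  0   13 ]
R4 -> R4 − 5·R2
  [ 1  -4  0  -3  0     0 ]
  [ 0   0  1  -3  0   8/3 ]
  [ 0   0  0   0  1     0 ]
  [ 0   0  0   0  0  -1/3 ]
R4 -> -3·R4
  [ 1  -4  0  -3  0    0 ]
  [ 0   0  1  -3  0  8/3 ]
  [ 0   0  0   0  1    0 ]
  [ 0   0  0   0  0    1 ]
R2 -> R2 − 8/3·R4
  [ 1  -4  0  -3  0  0 ]
  [ 0   0  1  -3  0  0 ]
  [ 0   0  0   0  1  0 ]
  [ 0   0  0   0  0  1 ]

-4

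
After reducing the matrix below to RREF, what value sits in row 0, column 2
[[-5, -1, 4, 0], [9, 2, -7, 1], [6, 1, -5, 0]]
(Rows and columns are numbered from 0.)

-1

R1 := -1/5·R1
  [ 1  1/5  -4/5  0 ]
  [ 9    2    -7  1 ]
  [ 6    1    -5  0 ]
R2 := R2 − 9·R1
  [ 1  1/5  -4/5  0 ]
  [ 0  1/5   1/5  1 ]
  [ 6    1    -5  0 ]
R3 := R3 − 6·R1
  [ 1   1/5  -4/5  0 ]
  [ 0   1/5   1/5  1 ]
  [ 0  -1/5  -1/5  0 ]
R2 := 5·R2
  [ 1   1/5  -4/5  0 ]
  [ 0     1     1  5 ]
  [ 0  -1/5  -1/5  0 ]
R3 := R3 + 1/5·R2
  [ 1  1/5  -4/5  0 ]
  [ 0    1     1  5 ]
  [ 0    0     0  1 ]
R2 := R2 − 5·R3
  [ 1  1/5  -4/5  0 ]
  [ 0    1     1  0 ]
  [ 0    0     0  1 ]
R1 := R1 − 1/5·R2
  [ 1  0  -1  0 ]
  [ 0  1   1  0 ]
  [ 0  0   0  1 ]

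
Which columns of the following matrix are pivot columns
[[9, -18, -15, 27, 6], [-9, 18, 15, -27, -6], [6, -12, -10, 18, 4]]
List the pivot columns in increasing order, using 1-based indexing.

1

ρ1 ← 1/9·ρ1
  [  1   -2  -5/3    3  2/3 ]
  [ -9   18    15  -27   -6 ]
  [  6  -12   -10   18    4 ]
ρ2 ← ρ2 + 9·ρ1
  [ 1   -2  -5/3   3  2/3 ]
  [ 0    0     0   0    0 ]
  [ 6  -12   -10  18    4 ]
ρ3 ← ρ3 − 6·ρ1
  [ 1  -2  -5/3  3  2/3 ]
  [ 0   0     0  0    0 ]
  [ 0   0     0  0    0 ]
Pivot columns are the columns containing a leading 1.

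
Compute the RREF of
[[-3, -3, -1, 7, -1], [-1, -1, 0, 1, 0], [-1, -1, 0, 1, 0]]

[[1, 1, 0, -1, 0], [0, 0, 1, -4, 1], [0, 0, 0, 0, 0]]

R1 ← -1/3·R1
  [  1   1  1/3  -7/3  1/3 ]
  [ -1  -1    0     1    0 ]
  [ -1  -1    0     1    0 ]
R2 ← R2 + R1
  [  1   1  1/3  -7/3  1/3 ]
  [  0   0  1/3  -4/3  1/3 ]
  [ -1  -1    0     1    0 ]
R3 ← R3 + R1
  [ 1  1  1/3  -7/3  1/3 ]
  [ 0  0  1/3  -4/3  1/3 ]
  [ 0  0  1/3  -4/3  1/3 ]
R2 ← 3·R2
  [ 1  1  1/3  -7/3  1/3 ]
  [ 0  0    1    -4    1 ]
  [ 0  0  1/3  -4/3  1/3 ]
R3 ← R3 − 1/3·R2
  [ 1  1  1/3  -7/3  1/3 ]
  [ 0  0    1    -4    1 ]
  [ 0  0    0     0    0 ]
R1 ← R1 − 1/3·R2
  [ 1  1  0  -1  0 ]
  [ 0  0  1  -4  1 ]
  [ 0  0  0   0  0 ]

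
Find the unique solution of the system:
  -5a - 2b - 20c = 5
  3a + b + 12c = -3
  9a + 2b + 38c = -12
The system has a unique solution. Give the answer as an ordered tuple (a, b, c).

Form the augmented matrix and row-reduce:
  [ -5  -2  -20  |    5 ]
  [  3   1   12  |   -3 ]
  [  9   2   38  |  -12 ]
ρ1 := -1/5·ρ1
  [ 1  2/5   4  |   -1 ]
  [ 3    1  12  |   -3 ]
  [ 9    2  38  |  -12 ]
ρ2 := ρ2 − 3·ρ1
  [ 1   2/5   4  |   -1 ]
  [ 0  -1/5   0  |    0 ]
  [ 9     2  38  |  -12 ]
ρ3 := ρ3 − 9·ρ1
  [ 1   2/5  4  |  -1 ]
  [ 0  -1/5  0  |   0 ]
  [ 0  -8/5  2  |  -3 ]
ρ2 := -5·ρ2
  [ 1   2/5  4  |  -1 ]
  [ 0     1  0  |   0 ]
  [ 0  -8/5  2  |  -3 ]
ρ3 := ρ3 + 8/5·ρ2
  [ 1  2/5  4  |  -1 ]
  [ 0    1  0  |   0 ]
  [ 0    0  2  |  -3 ]
ρ3 := 1/2·ρ3
  [ 1  2/5  4  |    -1 ]
  [ 0    1  0  |     0 ]
  [ 0    0  1  |  -3/2 ]
ρ1 := ρ1 − 4·ρ3
  [ 1  2/5  0  |     5 ]
  [ 0    1  0  |     0 ]
  [ 0    0  1  |  -3/2 ]
ρ1 := ρ1 − 2/5·ρ2
  [ 1  0  0  |     5 ]
  [ 0  1  0  |     0 ]
  [ 0  0  1  |  -3/2 ]
Reading off the last column: a = 5, b = 0, c = -3/2.

(5, 0, -3/2)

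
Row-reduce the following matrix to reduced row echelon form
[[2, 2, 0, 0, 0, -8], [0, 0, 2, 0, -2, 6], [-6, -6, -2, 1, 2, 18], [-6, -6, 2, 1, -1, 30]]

Multiply R1 by 1/2.
  [  1   1   0  0   0  -4 ]
  [  0   0   2  0  -2   6 ]
  [ -6  -6  -2  1   2  18 ]
  [ -6  -6   2  1  -1  30 ]
Add 6 times R1 to R3.
  [  1   1   0  0   0  -4 ]
  [  0   0   2  0  -2   6 ]
  [  0   0  -2  1   2  -6 ]
  [ -6  -6   2  1  -1  30 ]
Add 6 times R1 to R4.
  [ 1  1   0  0   0  -4 ]
  [ 0  0   2  0  -2   6 ]
  [ 0  0  -2  1   2  -6 ]
  [ 0  0   2  1  -1   6 ]
Multiply R2 by 1/2.
  [ 1  1   0  0   0  -4 ]
  [ 0  0   1  0  -1   3 ]
  [ 0  0  -2  1   2  -6 ]
  [ 0  0   2  1  -1   6 ]
Add 2 times R2 to R3.
  [ 1  1  0  0   0  -4 ]
  [ 0  0  1  0  -1   3 ]
  [ 0  0  0  1   0   0 ]
  [ 0  0  2  1  -1   6 ]
Subtract 2 times R2 from R4.
  [ 1  1  0  0   0  -4 ]
  [ 0  0  1  0  -1   3 ]
  [ 0  0  0  1   0   0 ]
  [ 0  0  0  1   1   0 ]
Subtract R3 from R4.
  [ 1  1  0  0   0  -4 ]
  [ 0  0  1  0  -1   3 ]
  [ 0  0  0  1   0   0 ]
  [ 0  0  0  0   1   0 ]
Add R4 to R2.
  [ 1  1  0  0  0  -4 ]
  [ 0  0  1  0  0   3 ]
  [ 0  0  0  1  0   0 ]
  [ 0  0  0  0  1   0 ]

[[1, 1, 0, 0, 0, -4], [0, 0, 1, 0, 0, 3], [0, 0, 0, 1, 0, 0], [0, 0, 0, 0, 1, 0]]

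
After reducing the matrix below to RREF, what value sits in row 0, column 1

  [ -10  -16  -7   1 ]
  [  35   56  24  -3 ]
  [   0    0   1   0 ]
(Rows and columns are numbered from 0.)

ρ1 -> -1/10·ρ1
  [  1  8/5  7/10  -1/10 ]
  [ 35   56    24     -3 ]
  [  0    0     1      0 ]
ρ2 -> ρ2 − 35·ρ1
  [ 1  8/5  7/10  -1/10 ]
  [ 0    0  -1/2    1/2 ]
  [ 0    0     1      0 ]
ρ2 -> -2·ρ2
  [ 1  8/5  7/10  -1/10 ]
  [ 0    0     1     -1 ]
  [ 0    0     1      0 ]
ρ3 -> ρ3 − ρ2
  [ 1  8/5  7/10  -1/10 ]
  [ 0    0     1     -1 ]
  [ 0    0     0      1 ]
ρ2 -> ρ2 + ρ3
  [ 1  8/5  7/10  -1/10 ]
  [ 0    0     1      0 ]
  [ 0    0     0      1 ]
ρ1 -> ρ1 + 1/10·ρ3
  [ 1  8/5  7/10  0 ]
  [ 0    0     1  0 ]
  [ 0    0     0  1 ]
ρ1 -> ρ1 − 7/10·ρ2
  [ 1  8/5  0  0 ]
  [ 0    0  1  0 ]
  [ 0    0  0  1 ]

8/5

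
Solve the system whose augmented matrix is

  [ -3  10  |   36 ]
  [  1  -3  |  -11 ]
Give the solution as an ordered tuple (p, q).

(-2, 3)

R1 → -1/3·R1
  [ 1  -10/3  |  -12 ]
  [ 1     -3  |  -11 ]
R2 → R2 − R1
  [ 1  -10/3  |  -12 ]
  [ 0    1/3  |    1 ]
R2 → 3·R2
  [ 1  -10/3  |  -12 ]
  [ 0      1  |    3 ]
R1 → R1 + 10/3·R2
  [ 1  0  |  -2 ]
  [ 0  1  |   3 ]
Reading off the last column: p = -2, q = 3.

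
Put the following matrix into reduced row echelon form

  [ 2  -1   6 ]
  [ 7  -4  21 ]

R1 -> 1/2·R1
R2 -> R2 − 7·R1
R2 -> -2·R2
R1 -> R1 + 1/2·R2

[[1, 0, 3], [0, 1, 0]]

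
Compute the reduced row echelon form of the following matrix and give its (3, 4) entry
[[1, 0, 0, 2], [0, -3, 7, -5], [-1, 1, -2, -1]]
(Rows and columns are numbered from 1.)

-2

r3 := r3 + r1
  [ 1   0   0   2 ]
  [ 0  -3   7  -5 ]
  [ 0   1  -2   1 ]
r2 := -1/3·r2
  [ 1  0     0    2 ]
  [ 0  1  -7/3  5/3 ]
  [ 0  1    -2    1 ]
r3 := r3 − r2
  [ 1  0     0     2 ]
  [ 0  1  -7/3   5/3 ]
  [ 0  0   1/3  -2/3 ]
r3 := 3·r3
  [ 1  0     0    2 ]
  [ 0  1  -7/3  5/3 ]
  [ 0  0     1   -2 ]
r2 := r2 + 7/3·r3
  [ 1  0  0   2 ]
  [ 0  1  0  -3 ]
  [ 0  0  1  -2 ]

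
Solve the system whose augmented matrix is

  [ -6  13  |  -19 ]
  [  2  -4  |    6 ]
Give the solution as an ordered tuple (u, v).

r1 → -1/6·r1
r2 → r2 − 2·r1
r2 → 3·r2
r1 → r1 + 13/6·r2
Reading off the last column: u = 1, v = -1.

(1, -1)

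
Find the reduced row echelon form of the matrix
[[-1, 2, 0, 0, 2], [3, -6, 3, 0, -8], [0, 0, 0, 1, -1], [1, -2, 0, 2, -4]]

[[1, -2, 0, 0, -2], [0, 0, 1, 0, -2/3], [0, 0, 0, 1, -1], [0, 0, 0, 0, 0]]

R1 ← -1·R1
  [ 1  -2  0  0  -2 ]
  [ 3  -6  3  0  -8 ]
  [ 0   0  0  1  -1 ]
  [ 1  -2  0  2  -4 ]
R2 ← R2 − 3·R1
  [ 1  -2  0  0  -2 ]
  [ 0   0  3  0  -2 ]
  [ 0   0  0  1  -1 ]
  [ 1  -2  0  2  -4 ]
R4 ← R4 − R1
  [ 1  -2  0  0  -2 ]
  [ 0   0  3  0  -2 ]
  [ 0   0  0  1  -1 ]
  [ 0   0  0  2  -2 ]
R2 ← 1/3·R2
  [ 1  -2  0  0    -2 ]
  [ 0   0  1  0  -2/3 ]
  [ 0   0  0  1    -1 ]
  [ 0   0  0  2    -2 ]
R4 ← R4 − 2·R3
  [ 1  -2  0  0    -2 ]
  [ 0   0  1  0  -2/3 ]
  [ 0   0  0  1    -1 ]
  [ 0   0  0  0     0 ]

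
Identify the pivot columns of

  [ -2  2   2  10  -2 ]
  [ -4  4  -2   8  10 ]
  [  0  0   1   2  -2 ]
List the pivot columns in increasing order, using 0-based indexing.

0, 2, 4

R1 → -1/2·R1
R2 → R2 + 4·R1
R2 → -1/6·R2
R3 → R3 − R2
R3 → 3·R3
R2 → R2 + 7/3·R3
R1 → R1 − R3
R1 → R1 + R2
Pivot columns are the columns containing a leading 1.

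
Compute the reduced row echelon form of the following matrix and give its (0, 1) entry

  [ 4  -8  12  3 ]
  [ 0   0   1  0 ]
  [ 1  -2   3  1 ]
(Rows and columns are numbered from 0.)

-2

r1 → 1/4·r1
  [ 1  -2  3  3/4 ]
  [ 0   0  1    0 ]
  [ 1  -2  3    1 ]
r3 → r3 − r1
  [ 1  -2  3  3/4 ]
  [ 0   0  1    0 ]
  [ 0   0  0  1/4 ]
r3 → 4·r3
  [ 1  -2  3  3/4 ]
  [ 0   0  1    0 ]
  [ 0   0  0    1 ]
r1 → r1 − 3/4·r3
  [ 1  -2  3  0 ]
  [ 0   0  1  0 ]
  [ 0   0  0  1 ]
r1 → r1 − 3·r2
  [ 1  -2  0  0 ]
  [ 0   0  1  0 ]
  [ 0   0  0  1 ]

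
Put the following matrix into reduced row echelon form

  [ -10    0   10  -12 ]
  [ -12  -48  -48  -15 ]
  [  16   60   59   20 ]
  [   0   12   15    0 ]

[[1, 0, -1, 0], [0, 1, 5/4, 0], [0, 0, 0, 1], [0, 0, 0, 0]]

r1 := -1/10·r1
  [   1    0   -1  6/5 ]
  [ -12  -48  -48  -15 ]
  [  16   60   59   20 ]
  [   0   12   15    0 ]
r2 := r2 + 12·r1
  [  1    0   -1   6/5 ]
  [  0  -48  -60  -3/5 ]
  [ 16   60   59    20 ]
  [  0   12   15     0 ]
r3 := r3 − 16·r1
  [ 1    0   -1   6/5 ]
  [ 0  -48  -60  -3/5 ]
  [ 0   60   75   4/5 ]
  [ 0   12   15     0 ]
r2 := -1/48·r2
  [ 1   0   -1   6/5 ]
  [ 0   1  5/4  1/80 ]
  [ 0  60   75   4/5 ]
  [ 0  12   15     0 ]
r3 := r3 − 60·r2
  [ 1   0   -1   6/5 ]
  [ 0   1  5/4  1/80 ]
  [ 0   0    0  1/20 ]
  [ 0  12   15     0 ]
r4 := r4 − 12·r2
  [ 1  0   -1    6/5 ]
  [ 0  1  5/4   1/80 ]
  [ 0  0    0   1/20 ]
  [ 0  0    0  -3/20 ]
r3 := 20·r3
  [ 1  0   -1    6/5 ]
  [ 0  1  5/4   1/80 ]
  [ 0  0    0      1 ]
  [ 0  0    0  -3/20 ]
r4 := r4 + 3/20·r3
  [ 1  0   -1   6/5 ]
  [ 0  1  5/4  1/80 ]
  [ 0  0    0     1 ]
  [ 0  0    0     0 ]
r2 := r2 − 1/80·r3
  [ 1  0   -1  6/5 ]
  [ 0  1  5/4    0 ]
  [ 0  0    0    1 ]
  [ 0  0    0    0 ]
r1 := r1 − 6/5·r3
  [ 1  0   -1  0 ]
  [ 0  1  5/4  0 ]
  [ 0  0    0  1 ]
  [ 0  0    0  0 ]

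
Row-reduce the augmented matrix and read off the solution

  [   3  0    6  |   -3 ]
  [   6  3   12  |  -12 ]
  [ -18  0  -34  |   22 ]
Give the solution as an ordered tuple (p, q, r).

(-5, -2, 2)

R1 → 1/3·R1
  [   1  0    2  |   -1 ]
  [   6  3   12  |  -12 ]
  [ -18  0  -34  |   22 ]
R2 → R2 − 6·R1
  [   1  0    2  |  -1 ]
  [   0  3    0  |  -6 ]
  [ -18  0  -34  |  22 ]
R3 → R3 + 18·R1
  [ 1  0  2  |  -1 ]
  [ 0  3  0  |  -6 ]
  [ 0  0  2  |   4 ]
R2 → 1/3·R2
  [ 1  0  2  |  -1 ]
  [ 0  1  0  |  -2 ]
  [ 0  0  2  |   4 ]
R3 → 1/2·R3
  [ 1  0  2  |  -1 ]
  [ 0  1  0  |  -2 ]
  [ 0  0  1  |   2 ]
R1 → R1 − 2·R3
  [ 1  0  0  |  -5 ]
  [ 0  1  0  |  -2 ]
  [ 0  0  1  |   2 ]
Reading off the last column: p = -5, q = -2, r = 2.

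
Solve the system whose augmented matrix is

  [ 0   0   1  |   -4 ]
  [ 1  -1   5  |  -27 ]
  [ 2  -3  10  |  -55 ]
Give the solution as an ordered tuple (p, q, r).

Swap R1 and R2.
  [ 1  -1   5  |  -27 ]
  [ 0   0   1  |   -4 ]
  [ 2  -3  10  |  -55 ]
Subtract 2 times R1 from R3.
  [ 1  -1  5  |  -27 ]
  [ 0   0  1  |   -4 ]
  [ 0  -1  0  |   -1 ]
Swap R2 and R3.
  [ 1  -1  5  |  -27 ]
  [ 0  -1  0  |   -1 ]
  [ 0   0  1  |   -4 ]
Multiply R2 by -1.
  [ 1  -1  5  |  -27 ]
  [ 0   1  0  |    1 ]
  [ 0   0  1  |   -4 ]
Subtract 5 times R3 from R1.
  [ 1  -1  0  |  -7 ]
  [ 0   1  0  |   1 ]
  [ 0   0  1  |  -4 ]
Add R2 to R1.
  [ 1  0  0  |  -6 ]
  [ 0  1  0  |   1 ]
  [ 0  0  1  |  -4 ]
Reading off the last column: p = -6, q = 1, r = -4.

(-6, 1, -4)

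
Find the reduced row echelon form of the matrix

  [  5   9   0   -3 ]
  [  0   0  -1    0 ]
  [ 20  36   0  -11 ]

[[1, 9/5, 0, 0], [0, 0, 1, 0], [0, 0, 0, 1]]

R1 -> 1/5·R1
  [  1  9/5   0  -3/5 ]
  [  0    0  -1     0 ]
  [ 20   36   0   -11 ]
R3 -> R3 − 20·R1
  [ 1  9/5   0  -3/5 ]
  [ 0    0  -1     0 ]
  [ 0    0   0     1 ]
R2 -> -1·R2
  [ 1  9/5  0  -3/5 ]
  [ 0    0  1     0 ]
  [ 0    0  0     1 ]
R1 -> R1 + 3/5·R3
  [ 1  9/5  0  0 ]
  [ 0    0  1  0 ]
  [ 0    0  0  1 ]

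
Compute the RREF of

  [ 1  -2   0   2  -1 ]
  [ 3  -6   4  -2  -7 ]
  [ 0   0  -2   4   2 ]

[[1, -2, 0, 2, -1], [0, 0, 1, -2, -1], [0, 0, 0, 0, 0]]

Subtract 3 times R1 from R2.
  [ 1  -2   0   2  -1 ]
  [ 0   0   4  -8  -4 ]
  [ 0   0  -2   4   2 ]
Multiply R2 by 1/4.
  [ 1  -2   0   2  -1 ]
  [ 0   0   1  -2  -1 ]
  [ 0   0  -2   4   2 ]
Add 2 times R2 to R3.
  [ 1  -2  0   2  -1 ]
  [ 0   0  1  -2  -1 ]
  [ 0   0  0   0   0 ]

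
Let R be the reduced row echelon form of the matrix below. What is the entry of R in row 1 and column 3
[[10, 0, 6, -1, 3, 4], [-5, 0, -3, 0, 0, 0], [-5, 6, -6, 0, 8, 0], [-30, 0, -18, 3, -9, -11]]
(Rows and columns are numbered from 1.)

r1 ← 1/10·r1
  [   1  0  3/5  -1/10  3/10  2/5 ]
  [  -5  0   -3      0     0    0 ]
  [  -5  6   -6      0     8    0 ]
  [ -30  0  -18      3    -9  -11 ]
r2 ← r2 + 5·r1
  [   1  0  3/5  -1/10  3/10  2/5 ]
  [   0  0    0   -1/2   3/2    2 ]
  [  -5  6   -6      0     8    0 ]
  [ -30  0  -18      3    -9  -11 ]
r3 ← r3 + 5·r1
  [   1  0  3/5  -1/10  3/10  2/5 ]
  [   0  0    0   -1/2   3/2    2 ]
  [   0  6   -3   -1/2  19/2    2 ]
  [ -30  0  -18      3    -9  -11 ]
r4 ← r4 + 30·r1
  [ 1  0  3/5  -1/10  3/10  2/5 ]
  [ 0  0    0   -1/2   3/2    2 ]
  [ 0  6   -3   -1/2  19/2    2 ]
  [ 0  0    0      0     0    1 ]
r2 <=> r3
  [ 1  0  3/5  -1/10  3/10  2/5 ]
  [ 0  6   -3   -1/2  19/2    2 ]
  [ 0  0    0   -1/2   3/2    2 ]
  [ 0  0    0      0     0    1 ]
r2 ← 1/6·r2
  [ 1  0   3/5  -1/10   3/10  2/5 ]
  [ 0  1  -1/2  -1/12  19/12  1/3 ]
  [ 0  0     0   -1/2    3/2    2 ]
  [ 0  0     0      0      0    1 ]
r3 ← -2·r3
  [ 1  0   3/5  -1/10   3/10  2/5 ]
  [ 0  1  -1/2  -1/12  19/12  1/3 ]
  [ 0  0     0      1     -3   -4 ]
  [ 0  0     0      0      0    1 ]
r3 ← r3 + 4·r4
  [ 1  0   3/5  -1/10   3/10  2/5 ]
  [ 0  1  -1/2  -1/12  19/12  1/3 ]
  [ 0  0     0      1     -3    0 ]
  [ 0  0     0      0      0    1 ]
r2 ← r2 − 1/3·r4
  [ 1  0   3/5  -1/10   3/10  2/5 ]
  [ 0  1  -1/2  -1/12  19/12    0 ]
  [ 0  0     0      1     -3    0 ]
  [ 0  0     0      0      0    1 ]
r1 ← r1 − 2/5·r4
  [ 1  0   3/5  -1/10   3/10  0 ]
  [ 0  1  -1/2  -1/12  19/12  0 ]
  [ 0  0     0      1     -3  0 ]
  [ 0  0     0      0      0  1 ]
r2 ← r2 + 1/12·r3
  [ 1  0   3/5  -1/10  3/10  0 ]
  [ 0  1  -1/2      0   4/3  0 ]
  [ 0  0     0      1    -3  0 ]
  [ 0  0     0      0     0  1 ]
r1 ← r1 + 1/10·r3
  [ 1  0   3/5  0    0  0 ]
  [ 0  1  -1/2  0  4/3  0 ]
  [ 0  0     0  1   -3  0 ]
  [ 0  0     0  0    0  1 ]

3/5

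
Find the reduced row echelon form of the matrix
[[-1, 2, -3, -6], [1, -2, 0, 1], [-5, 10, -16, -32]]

Multiply R1 by -1.
  [  1  -2    3    6 ]
  [  1  -2    0    1 ]
  [ -5  10  -16  -32 ]
Subtract R1 from R2.
  [  1  -2    3    6 ]
  [  0   0   -3   -5 ]
  [ -5  10  -16  -32 ]
Add 5 times R1 to R3.
  [ 1  -2   3   6 ]
  [ 0   0  -3  -5 ]
  [ 0   0  -1  -2 ]
Multiply R2 by -1/3.
  [ 1  -2   3    6 ]
  [ 0   0   1  5/3 ]
  [ 0   0  -1   -2 ]
Add R2 to R3.
  [ 1  -2  3     6 ]
  [ 0   0  1   5/3 ]
  [ 0   0  0  -1/3 ]
Multiply R3 by -3.
  [ 1  -2  3    6 ]
  [ 0   0  1  5/3 ]
  [ 0   0  0    1 ]
Subtract 5/3 times R3 from R2.
  [ 1  -2  3  6 ]
  [ 0   0  1  0 ]
  [ 0   0  0  1 ]
Subtract 6 times R3 from R1.
  [ 1  -2  3  0 ]
  [ 0   0  1  0 ]
  [ 0   0  0  1 ]
Subtract 3 times R2 from R1.
  [ 1  -2  0  0 ]
  [ 0   0  1  0 ]
  [ 0   0  0  1 ]

[[1, -2, 0, 0], [0, 0, 1, 0], [0, 0, 0, 1]]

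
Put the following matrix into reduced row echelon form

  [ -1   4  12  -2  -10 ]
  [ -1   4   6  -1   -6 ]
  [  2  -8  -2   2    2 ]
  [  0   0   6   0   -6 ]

R1 → -1·R1
  [  1  -4  -12   2  10 ]
  [ -1   4    6  -1  -6 ]
  [  2  -8   -2   2   2 ]
  [  0   0    6   0  -6 ]
R2 → R2 + R1
  [ 1  -4  -12  2  10 ]
  [ 0   0   -6  1   4 ]
  [ 2  -8   -2  2   2 ]
  [ 0   0    6  0  -6 ]
R3 → R3 − 2·R1
  [ 1  -4  -12   2   10 ]
  [ 0   0   -6   1    4 ]
  [ 0   0   22  -2  -18 ]
  [ 0   0    6   0   -6 ]
R2 → -1/6·R2
  [ 1  -4  -12     2    10 ]
  [ 0   0    1  -1/6  -2/3 ]
  [ 0   0   22    -2   -18 ]
  [ 0   0    6     0    -6 ]
R3 → R3 − 22·R2
  [ 1  -4  -12     2     10 ]
  [ 0   0    1  -1/6   -2/3 ]
  [ 0   0    0   5/3  -10/3 ]
  [ 0   0    6     0     -6 ]
R4 → R4 − 6·R2
  [ 1  -4  -12     2     10 ]
  [ 0   0    1  -1/6   -2/3 ]
  [ 0   0    0   5/3  -10/3 ]
  [ 0   0    0     1     -2 ]
R3 → 3/5·R3
  [ 1  -4  -12     2    10 ]
  [ 0   0    1  -1/6  -2/3 ]
  [ 0   0    0     1    -2 ]
  [ 0   0    0     1    -2 ]
R4 → R4 − R3
  [ 1  -4  -12     2    10 ]
  [ 0   0    1  -1/6  -2/3 ]
  [ 0   0    0     1    -2 ]
  [ 0   0    0     0     0 ]
R2 → R2 + 1/6·R3
  [ 1  -4  -12  2  10 ]
  [ 0   0    1  0  -1 ]
  [ 0   0    0  1  -2 ]
  [ 0   0    0  0   0 ]
R1 → R1 − 2·R3
  [ 1  -4  -12  0  14 ]
  [ 0   0    1  0  -1 ]
  [ 0   0    0  1  -2 ]
  [ 0   0    0  0   0 ]
R1 → R1 + 12·R2
  [ 1  -4  0  0   2 ]
  [ 0   0  1  0  -1 ]
  [ 0   0  0  1  -2 ]
  [ 0   0  0  0   0 ]

[[1, -4, 0, 0, 2], [0, 0, 1, 0, -1], [0, 0, 0, 1, -2], [0, 0, 0, 0, 0]]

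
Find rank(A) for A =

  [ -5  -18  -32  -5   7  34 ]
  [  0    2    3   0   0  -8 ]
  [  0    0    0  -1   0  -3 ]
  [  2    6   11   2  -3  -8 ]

rank = 4

R1 → -1/5·R1
  [ 1  18/5  32/5   1  -7/5  -34/5 ]
  [ 0     2     3   0     0     -8 ]
  [ 0     0     0  -1     0     -3 ]
  [ 2     6    11   2    -3     -8 ]
R4 → R4 − 2·R1
  [ 1  18/5  32/5   1  -7/5  -34/5 ]
  [ 0     2     3   0     0     -8 ]
  [ 0     0     0  -1     0     -3 ]
  [ 0  -6/5  -9/5   0  -1/5   28/5 ]
R2 → 1/2·R2
  [ 1  18/5  32/5   1  -7/5  -34/5 ]
  [ 0     1   3/2   0     0     -4 ]
  [ 0     0     0  -1     0     -3 ]
  [ 0  -6/5  -9/5   0  -1/5   28/5 ]
R4 → R4 + 6/5·R2
  [ 1  18/5  32/5   1  -7/5  -34/5 ]
  [ 0     1   3/2   0     0     -4 ]
  [ 0     0     0  -1     0     -3 ]
  [ 0     0     0   0  -1/5    4/5 ]
R3 → -1·R3
  [ 1  18/5  32/5  1  -7/5  -34/5 ]
  [ 0     1   3/2  0     0     -4 ]
  [ 0     0     0  1     0      3 ]
  [ 0     0     0  0  -1/5    4/5 ]
R4 → -5·R4
  [ 1  18/5  32/5  1  -7/5  -34/5 ]
  [ 0     1   3/2  0     0     -4 ]
  [ 0     0     0  1     0      3 ]
  [ 0     0     0  0     1     -4 ]
R1 → R1 + 7/5·R4
  [ 1  18/5  32/5  1  0  -62/5 ]
  [ 0     1   3/2  0  0     -4 ]
  [ 0     0     0  1  0      3 ]
  [ 0     0     0  0  1     -4 ]
R1 → R1 − R3
  [ 1  18/5  32/5  0  0  -77/5 ]
  [ 0     1   3/2  0  0     -4 ]
  [ 0     0     0  1  0      3 ]
  [ 0     0     0  0  1     -4 ]
R1 → R1 − 18/5·R2
  [ 1  0    1  0  0  -1 ]
  [ 0  1  3/2  0  0  -4 ]
  [ 0  0    0  1  0   3 ]
  [ 0  0    0  0  1  -4 ]
The reduced form has 4 nonzero rows.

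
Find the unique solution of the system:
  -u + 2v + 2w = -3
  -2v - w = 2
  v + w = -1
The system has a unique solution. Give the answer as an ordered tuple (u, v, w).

Form the augmented matrix and row-reduce:
  [ -1   2   2  |  -3 ]
  [  0  -2  -1  |   2 ]
  [  0   1   1  |  -1 ]
ρ1 -> -1·ρ1
  [ 1  -2  -2  |   3 ]
  [ 0  -2  -1  |   2 ]
  [ 0   1   1  |  -1 ]
ρ2 -> -1/2·ρ2
  [ 1  -2   -2  |   3 ]
  [ 0   1  1/2  |  -1 ]
  [ 0   1    1  |  -1 ]
ρ3 -> ρ3 − ρ2
  [ 1  -2   -2  |   3 ]
  [ 0   1  1/2  |  -1 ]
  [ 0   0  1/2  |   0 ]
ρ3 -> 2·ρ3
  [ 1  -2   -2  |   3 ]
  [ 0   1  1/2  |  -1 ]
  [ 0   0    1  |   0 ]
ρ2 -> ρ2 − 1/2·ρ3
  [ 1  -2  -2  |   3 ]
  [ 0   1   0  |  -1 ]
  [ 0   0   1  |   0 ]
ρ1 -> ρ1 + 2·ρ3
  [ 1  -2  0  |   3 ]
  [ 0   1  0  |  -1 ]
  [ 0   0  1  |   0 ]
ρ1 -> ρ1 + 2·ρ2
  [ 1  0  0  |   1 ]
  [ 0  1  0  |  -1 ]
  [ 0  0  1  |   0 ]
Reading off the last column: u = 1, v = -1, w = 0.

(1, -1, 0)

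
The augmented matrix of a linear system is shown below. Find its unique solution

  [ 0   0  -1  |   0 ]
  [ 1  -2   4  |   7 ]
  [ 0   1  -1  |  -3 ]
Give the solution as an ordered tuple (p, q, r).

R1 <=> R2
  [ 1  -2   4  |   7 ]
  [ 0   0  -1  |   0 ]
  [ 0   1  -1  |  -3 ]
R2 <=> R3
  [ 1  -2   4  |   7 ]
  [ 0   1  -1  |  -3 ]
  [ 0   0  -1  |   0 ]
R3 → -1·R3
  [ 1  -2   4  |   7 ]
  [ 0   1  -1  |  -3 ]
  [ 0   0   1  |   0 ]
R2 → R2 + R3
  [ 1  -2  4  |   7 ]
  [ 0   1  0  |  -3 ]
  [ 0   0  1  |   0 ]
R1 → R1 − 4·R3
  [ 1  -2  0  |   7 ]
  [ 0   1  0  |  -3 ]
  [ 0   0  1  |   0 ]
R1 → R1 + 2·R2
  [ 1  0  0  |   1 ]
  [ 0  1  0  |  -3 ]
  [ 0  0  1  |   0 ]
Reading off the last column: p = 1, q = -3, r = 0.

(1, -3, 0)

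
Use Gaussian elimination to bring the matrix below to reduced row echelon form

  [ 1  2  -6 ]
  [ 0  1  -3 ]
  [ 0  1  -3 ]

Subtract r2 from r3.
  [ 1  2  -6 ]
  [ 0  1  -3 ]
  [ 0  0   0 ]
Subtract 2 times r2 from r1.
  [ 1  0   0 ]
  [ 0  1  -3 ]
  [ 0  0   0 ]

[[1, 0, 0], [0, 1, -3], [0, 0, 0]]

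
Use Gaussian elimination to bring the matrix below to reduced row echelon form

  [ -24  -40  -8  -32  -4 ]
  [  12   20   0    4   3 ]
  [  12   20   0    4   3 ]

[[1, 5/3, 0, 1/3, 1/4], [0, 0, 1, 3, -1/4], [0, 0, 0, 0, 0]]

ρ1 → -1/24·ρ1
  [  1  5/3  1/3  4/3  1/6 ]
  [ 12   20    0    4    3 ]
  [ 12   20    0    4    3 ]
ρ2 → ρ2 − 12·ρ1
  [  1  5/3  1/3  4/3  1/6 ]
  [  0    0   -4  -12    1 ]
  [ 12   20    0    4    3 ]
ρ3 → ρ3 − 12·ρ1
  [ 1  5/3  1/3  4/3  1/6 ]
  [ 0    0   -4  -12    1 ]
  [ 0    0   -4  -12    1 ]
ρ2 → -1/4·ρ2
  [ 1  5/3  1/3  4/3   1/6 ]
  [ 0    0    1    3  -1/4 ]
  [ 0    0   -4  -12     1 ]
ρ3 → ρ3 + 4·ρ2
  [ 1  5/3  1/3  4/3   1/6 ]
  [ 0    0    1    3  -1/4 ]
  [ 0    0    0    0     0 ]
ρ1 → ρ1 − 1/3·ρ2
  [ 1  5/3  0  1/3   1/4 ]
  [ 0    0  1    3  -1/4 ]
  [ 0    0  0    0     0 ]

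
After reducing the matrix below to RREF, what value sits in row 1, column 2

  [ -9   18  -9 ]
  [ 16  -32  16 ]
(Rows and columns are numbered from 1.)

-2

R1 ← -1/9·R1
  [  1   -2   1 ]
  [ 16  -32  16 ]
R2 ← R2 − 16·R1
  [ 1  -2  1 ]
  [ 0   0  0 ]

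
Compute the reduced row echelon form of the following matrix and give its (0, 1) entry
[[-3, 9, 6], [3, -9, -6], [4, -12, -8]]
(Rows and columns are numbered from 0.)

-3

Multiply r1 by -1/3.
  [ 1   -3  -2 ]
  [ 3   -9  -6 ]
  [ 4  -12  -8 ]
Subtract 3 times r1 from r2.
  [ 1   -3  -2 ]
  [ 0    0   0 ]
  [ 4  -12  -8 ]
Subtract 4 times r1 from r3.
  [ 1  -3  -2 ]
  [ 0   0   0 ]
  [ 0   0   0 ]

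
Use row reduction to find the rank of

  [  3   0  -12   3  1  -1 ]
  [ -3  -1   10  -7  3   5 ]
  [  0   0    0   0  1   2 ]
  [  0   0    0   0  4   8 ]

ρ1 := 1/3·ρ1
  [  1   0  -4   1  1/3  -1/3 ]
  [ -3  -1  10  -7    3     5 ]
  [  0   0   0   0    1     2 ]
  [  0   0   0   0    4     8 ]
ρ2 := ρ2 + 3·ρ1
  [ 1   0  -4   1  1/3  -1/3 ]
  [ 0  -1  -2  -4    4     4 ]
  [ 0   0   0   0    1     2 ]
  [ 0   0   0   0    4     8 ]
ρ2 := -1·ρ2
  [ 1  0  -4  1  1/3  -1/3 ]
  [ 0  1   2  4   -4    -4 ]
  [ 0  0   0  0    1     2 ]
  [ 0  0   0  0    4     8 ]
ρ4 := ρ4 − 4·ρ3
  [ 1  0  -4  1  1/3  -1/3 ]
  [ 0  1   2  4   -4    -4 ]
  [ 0  0   0  0    1     2 ]
  [ 0  0   0  0    0     0 ]
ρ2 := ρ2 + 4·ρ3
  [ 1  0  -4  1  1/3  -1/3 ]
  [ 0  1   2  4    0     4 ]
  [ 0  0   0  0    1     2 ]
  [ 0  0   0  0    0     0 ]
ρ1 := ρ1 − 1/3·ρ3
  [ 1  0  -4  1  0  -1 ]
  [ 0  1   2  4  0   4 ]
  [ 0  0   0  0  1   2 ]
  [ 0  0   0  0  0   0 ]
The reduced form has 3 nonzero rows.

rank = 3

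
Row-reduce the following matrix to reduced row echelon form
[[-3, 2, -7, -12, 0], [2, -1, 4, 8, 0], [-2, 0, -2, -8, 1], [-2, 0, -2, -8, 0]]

[[1, 0, 1, 4, 0], [0, 1, -2, 0, 0], [0, 0, 0, 0, 1], [0, 0, 0, 0, 0]]

r1 := -1/3·r1
r2 := r2 − 2·r1
r3 := r3 + 2·r1
r4 := r4 + 2·r1
r2 := 3·r2
r3 := r3 + 4/3·r2
r4 := r4 + 4/3·r2
r1 := r1 + 2/3·r2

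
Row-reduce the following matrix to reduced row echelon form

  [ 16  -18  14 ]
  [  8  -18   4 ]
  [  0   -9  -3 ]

R1 ← 1/16·R1
R2 ← R2 − 8·R1
R2 ← -1/9·R2
R3 ← R3 + 9·R2
R1 ← R1 + 9/8·R2

[[1, 0, 5/4], [0, 1, 1/3], [0, 0, 0]]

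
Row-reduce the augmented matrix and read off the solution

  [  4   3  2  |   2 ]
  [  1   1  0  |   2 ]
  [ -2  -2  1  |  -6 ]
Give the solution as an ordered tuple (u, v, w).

R1 → 1/4·R1
  [  1  3/4  1/2  |  1/2 ]
  [  1    1    0  |    2 ]
  [ -2   -2    1  |   -6 ]
R2 → R2 − R1
  [  1  3/4   1/2  |  1/2 ]
  [  0  1/4  -1/2  |  3/2 ]
  [ -2   -2     1  |   -6 ]
R3 → R3 + 2·R1
  [ 1   3/4   1/2  |  1/2 ]
  [ 0   1/4  -1/2  |  3/2 ]
  [ 0  -1/2     2  |   -5 ]
R2 → 4·R2
  [ 1   3/4  1/2  |  1/2 ]
  [ 0     1   -2  |    6 ]
  [ 0  -1/2    2  |   -5 ]
R3 → R3 + 1/2·R2
  [ 1  3/4  1/2  |  1/2 ]
  [ 0    1   -2  |    6 ]
  [ 0    0    1  |   -2 ]
R2 → R2 + 2·R3
  [ 1  3/4  1/2  |  1/2 ]
  [ 0    1    0  |    2 ]
  [ 0    0    1  |   -2 ]
R1 → R1 − 1/2·R3
  [ 1  3/4  0  |  3/2 ]
  [ 0    1  0  |    2 ]
  [ 0    0  1  |   -2 ]
R1 → R1 − 3/4·R2
  [ 1  0  0  |   0 ]
  [ 0  1  0  |   2 ]
  [ 0  0  1  |  -2 ]
Reading off the last column: u = 0, v = 2, w = -2.

(0, 2, -2)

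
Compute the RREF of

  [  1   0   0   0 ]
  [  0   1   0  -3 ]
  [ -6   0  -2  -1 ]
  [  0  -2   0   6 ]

[[1, 0, 0, 0], [0, 1, 0, -3], [0, 0, 1, 1/2], [0, 0, 0, 0]]

R3 → R3 + 6·R1
  [ 1   0   0   0 ]
  [ 0   1   0  -3 ]
  [ 0   0  -2  -1 ]
  [ 0  -2   0   6 ]
R4 → R4 + 2·R2
  [ 1  0   0   0 ]
  [ 0  1   0  -3 ]
  [ 0  0  -2  -1 ]
  [ 0  0   0   0 ]
R3 → -1/2·R3
  [ 1  0  0    0 ]
  [ 0  1  0   -3 ]
  [ 0  0  1  1/2 ]
  [ 0  0  0    0 ]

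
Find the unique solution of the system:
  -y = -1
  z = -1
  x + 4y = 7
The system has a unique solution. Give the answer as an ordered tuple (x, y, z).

Form the augmented matrix and row-reduce:
  [ 0  -1  0  |  -1 ]
  [ 0   0  1  |  -1 ]
  [ 1   4  0  |   7 ]
r1 <=> r3
  [ 1   4  0  |   7 ]
  [ 0   0  1  |  -1 ]
  [ 0  -1  0  |  -1 ]
r2 <=> r3
  [ 1   4  0  |   7 ]
  [ 0  -1  0  |  -1 ]
  [ 0   0  1  |  -1 ]
r2 → -1·r2
  [ 1  4  0  |   7 ]
  [ 0  1  0  |   1 ]
  [ 0  0  1  |  -1 ]
r1 → r1 − 4·r2
  [ 1  0  0  |   3 ]
  [ 0  1  0  |   1 ]
  [ 0  0  1  |  -1 ]
Reading off the last column: x = 3, y = 1, z = -1.

(3, 1, -1)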